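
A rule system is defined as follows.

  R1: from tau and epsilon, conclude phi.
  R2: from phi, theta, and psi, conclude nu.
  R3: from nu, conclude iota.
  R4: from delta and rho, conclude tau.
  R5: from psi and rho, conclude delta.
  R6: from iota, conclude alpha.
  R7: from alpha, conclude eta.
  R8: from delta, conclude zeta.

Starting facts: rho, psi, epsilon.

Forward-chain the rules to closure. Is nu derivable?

No

nu would need phi, theta, and psi (R2), but theta is never established.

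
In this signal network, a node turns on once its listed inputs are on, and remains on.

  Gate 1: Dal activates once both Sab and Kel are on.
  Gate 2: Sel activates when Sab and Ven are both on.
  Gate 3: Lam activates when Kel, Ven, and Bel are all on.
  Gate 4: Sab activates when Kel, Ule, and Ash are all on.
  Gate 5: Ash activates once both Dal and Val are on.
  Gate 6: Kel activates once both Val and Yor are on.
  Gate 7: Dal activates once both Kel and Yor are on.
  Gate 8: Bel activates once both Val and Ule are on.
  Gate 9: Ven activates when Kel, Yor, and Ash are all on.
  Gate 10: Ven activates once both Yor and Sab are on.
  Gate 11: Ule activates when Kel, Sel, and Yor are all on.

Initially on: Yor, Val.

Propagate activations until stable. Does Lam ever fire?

Lam would need Kel, Ven, and Bel (Gate 3), but Bel never turns on.

No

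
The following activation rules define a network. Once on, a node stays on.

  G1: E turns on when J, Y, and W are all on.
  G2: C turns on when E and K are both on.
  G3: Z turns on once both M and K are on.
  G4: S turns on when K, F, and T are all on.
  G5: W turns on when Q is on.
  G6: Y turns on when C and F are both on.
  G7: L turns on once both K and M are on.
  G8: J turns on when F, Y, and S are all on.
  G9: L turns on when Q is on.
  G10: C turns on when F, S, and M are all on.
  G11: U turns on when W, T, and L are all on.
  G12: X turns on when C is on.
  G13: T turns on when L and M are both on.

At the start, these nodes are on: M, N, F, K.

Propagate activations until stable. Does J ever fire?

G7: K and M on → L on.
G13: L and M on → T on.
K, F, and T are on, so S turns on (G4).
F, S, and M are on, so C turns on (G10).
G6: C and F on → Y on.
F, Y, and S are on, so J turns on (G8).

Yes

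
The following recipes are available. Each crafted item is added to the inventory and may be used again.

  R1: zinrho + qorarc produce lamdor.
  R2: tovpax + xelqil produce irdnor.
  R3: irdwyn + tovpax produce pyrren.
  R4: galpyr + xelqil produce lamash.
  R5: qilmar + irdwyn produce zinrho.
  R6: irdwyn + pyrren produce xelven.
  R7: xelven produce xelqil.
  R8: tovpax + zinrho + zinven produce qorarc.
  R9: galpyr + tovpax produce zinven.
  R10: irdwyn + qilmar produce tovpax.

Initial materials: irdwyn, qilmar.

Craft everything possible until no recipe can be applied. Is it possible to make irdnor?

Yes

irdwyn + qilmar → tovpax (R10).
irdwyn + tovpax → pyrren (R3).
Using R6, irdwyn and pyrren make xelven.
xelven → xelqil (R7).
Using R2, tovpax and xelqil make irdnor.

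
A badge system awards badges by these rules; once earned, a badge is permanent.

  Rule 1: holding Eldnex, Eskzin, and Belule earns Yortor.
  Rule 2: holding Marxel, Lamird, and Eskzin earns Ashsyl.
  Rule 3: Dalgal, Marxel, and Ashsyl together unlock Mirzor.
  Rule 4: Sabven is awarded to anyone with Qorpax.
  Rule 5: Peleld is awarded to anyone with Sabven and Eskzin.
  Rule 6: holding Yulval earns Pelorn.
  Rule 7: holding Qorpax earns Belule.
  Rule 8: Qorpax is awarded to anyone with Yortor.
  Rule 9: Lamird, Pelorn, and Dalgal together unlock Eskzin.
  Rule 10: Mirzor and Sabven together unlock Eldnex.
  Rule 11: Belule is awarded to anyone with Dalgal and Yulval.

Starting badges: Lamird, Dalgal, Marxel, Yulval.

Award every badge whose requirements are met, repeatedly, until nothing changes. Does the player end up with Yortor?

No

Yortor would need Eldnex, Eskzin, and Belule (Rule 1), but Eldnex is never earned.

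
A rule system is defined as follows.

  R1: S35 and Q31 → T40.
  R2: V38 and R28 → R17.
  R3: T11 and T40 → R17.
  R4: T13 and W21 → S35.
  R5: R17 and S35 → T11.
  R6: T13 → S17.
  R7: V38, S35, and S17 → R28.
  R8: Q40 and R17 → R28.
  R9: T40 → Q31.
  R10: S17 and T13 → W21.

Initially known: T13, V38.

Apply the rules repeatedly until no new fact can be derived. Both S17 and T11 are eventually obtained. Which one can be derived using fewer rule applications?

S17

S17: T13 holds, so S17 follows (R6). [1 rule application]
T11: From T13, R6 gives S17. From S17 and T13, R10 gives W21. From T13 and W21, R4 gives S35. From V38, S35, and S17, R7 gives R28. V38 and R28 hold, so R17 follows (R2). From R17 and S35, R5 gives T11. [6 rule applications]
S17 needs fewer.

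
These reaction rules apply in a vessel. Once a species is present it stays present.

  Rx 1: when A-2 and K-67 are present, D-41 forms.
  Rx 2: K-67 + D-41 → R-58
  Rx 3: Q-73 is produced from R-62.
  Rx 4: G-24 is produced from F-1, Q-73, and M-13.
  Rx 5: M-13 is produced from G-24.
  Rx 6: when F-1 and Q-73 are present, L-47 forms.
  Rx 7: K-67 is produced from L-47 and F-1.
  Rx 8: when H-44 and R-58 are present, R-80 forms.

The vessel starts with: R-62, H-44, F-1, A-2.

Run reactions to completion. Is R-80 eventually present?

Yes

R-62 present → Q-73 forms (Rx 3).
F-1 and Q-73 present → L-47 forms (Rx 6).
L-47 and F-1 present → K-67 forms (Rx 7).
A-2 and K-67 present → D-41 forms (Rx 1).
K-67 and D-41 present → R-58 forms (Rx 2).
H-44 and R-58 present → R-80 forms (Rx 8).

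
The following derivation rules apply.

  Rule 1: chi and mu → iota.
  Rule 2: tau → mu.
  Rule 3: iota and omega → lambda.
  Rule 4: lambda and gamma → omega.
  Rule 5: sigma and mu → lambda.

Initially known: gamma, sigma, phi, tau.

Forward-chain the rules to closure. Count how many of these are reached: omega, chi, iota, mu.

From tau, Rule 2 gives mu.
sigma and mu hold, so lambda follows (Rule 5).
From lambda and gamma, Rule 4 gives omega.
omega: reached.
No rule produces chi, and it is not given.
iota would need chi and mu (Rule 1), but chi is never established.
mu: reached.
Reached: omega and mu — 2 of the 4.

2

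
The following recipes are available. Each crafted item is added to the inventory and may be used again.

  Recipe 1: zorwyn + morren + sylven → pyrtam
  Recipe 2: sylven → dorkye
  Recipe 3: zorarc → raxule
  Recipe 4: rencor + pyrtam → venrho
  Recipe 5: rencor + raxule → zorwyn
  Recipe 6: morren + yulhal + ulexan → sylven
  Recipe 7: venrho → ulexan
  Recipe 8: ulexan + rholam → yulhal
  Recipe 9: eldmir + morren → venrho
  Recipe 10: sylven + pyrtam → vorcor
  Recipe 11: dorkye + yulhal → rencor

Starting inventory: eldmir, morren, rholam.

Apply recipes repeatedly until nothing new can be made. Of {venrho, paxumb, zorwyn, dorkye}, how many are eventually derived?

eldmir + morren → venrho (Recipe 9).
venrho → ulexan (Recipe 7).
ulexan + rholam → yulhal (Recipe 8).
Using Recipe 6, morren, yulhal, and ulexan make sylven.
Using Recipe 2, sylven makes dorkye.
venrho: reached.
No rule produces paxumb, and it is not given.
zorwyn would need rencor and raxule (Recipe 5), but raxule is never obtained.
dorkye: reached.
Reached: venrho and dorkye — 2 of the 4.

2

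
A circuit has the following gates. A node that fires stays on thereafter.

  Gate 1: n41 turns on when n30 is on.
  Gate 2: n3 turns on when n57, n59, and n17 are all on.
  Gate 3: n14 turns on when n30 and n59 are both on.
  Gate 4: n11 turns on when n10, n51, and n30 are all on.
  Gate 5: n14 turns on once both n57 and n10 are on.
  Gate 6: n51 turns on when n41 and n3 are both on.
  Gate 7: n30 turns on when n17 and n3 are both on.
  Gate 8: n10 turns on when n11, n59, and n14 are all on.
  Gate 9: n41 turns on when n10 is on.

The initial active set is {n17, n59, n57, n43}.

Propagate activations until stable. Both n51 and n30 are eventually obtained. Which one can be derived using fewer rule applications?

n30: n57, n59, and n17 are on, so n3 turns on (Gate 2). Gate 7: n17 and n3 on → n30 on. [2 rule applications]
n51: Gate 2: n57, n59, and n17 on → n3 on. n17 and n3 are on, so n30 turns on (Gate 7). n30 is on, so n41 turns on (Gate 1). n41 and n3 are on, so n51 turns on (Gate 6). [4 rule applications]
n30 needs fewer.

n30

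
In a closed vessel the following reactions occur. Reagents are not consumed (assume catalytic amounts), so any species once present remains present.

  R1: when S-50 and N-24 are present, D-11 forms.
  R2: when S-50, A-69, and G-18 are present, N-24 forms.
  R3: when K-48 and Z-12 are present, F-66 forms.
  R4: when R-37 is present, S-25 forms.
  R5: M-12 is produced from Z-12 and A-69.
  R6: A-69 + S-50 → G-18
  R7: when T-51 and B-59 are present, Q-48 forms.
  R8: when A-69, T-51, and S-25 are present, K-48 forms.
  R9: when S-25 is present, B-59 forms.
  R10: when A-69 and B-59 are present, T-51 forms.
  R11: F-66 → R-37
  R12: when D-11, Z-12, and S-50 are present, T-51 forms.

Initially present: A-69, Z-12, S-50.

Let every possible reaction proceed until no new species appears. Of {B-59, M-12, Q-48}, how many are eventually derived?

Z-12 and A-69 present → M-12 forms (R5).
B-59 would need S-25 (R9), but S-25 never forms.
M-12: reached.
Q-48 would need T-51 and B-59 (R7), but B-59 never forms.
Reached: M-12 — 1 of the 3.

1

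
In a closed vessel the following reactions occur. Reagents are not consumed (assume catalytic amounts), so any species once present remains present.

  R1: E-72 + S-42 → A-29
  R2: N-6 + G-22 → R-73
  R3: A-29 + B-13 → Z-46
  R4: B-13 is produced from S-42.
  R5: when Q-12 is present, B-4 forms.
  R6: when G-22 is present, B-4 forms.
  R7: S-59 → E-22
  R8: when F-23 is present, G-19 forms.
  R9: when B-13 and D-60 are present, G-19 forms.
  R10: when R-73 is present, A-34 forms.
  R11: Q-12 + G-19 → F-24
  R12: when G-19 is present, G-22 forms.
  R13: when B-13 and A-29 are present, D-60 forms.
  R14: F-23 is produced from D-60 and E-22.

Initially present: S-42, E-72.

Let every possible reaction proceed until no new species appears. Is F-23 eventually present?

F-23 would need D-60 and E-22 (R14), but E-22 never forms.

No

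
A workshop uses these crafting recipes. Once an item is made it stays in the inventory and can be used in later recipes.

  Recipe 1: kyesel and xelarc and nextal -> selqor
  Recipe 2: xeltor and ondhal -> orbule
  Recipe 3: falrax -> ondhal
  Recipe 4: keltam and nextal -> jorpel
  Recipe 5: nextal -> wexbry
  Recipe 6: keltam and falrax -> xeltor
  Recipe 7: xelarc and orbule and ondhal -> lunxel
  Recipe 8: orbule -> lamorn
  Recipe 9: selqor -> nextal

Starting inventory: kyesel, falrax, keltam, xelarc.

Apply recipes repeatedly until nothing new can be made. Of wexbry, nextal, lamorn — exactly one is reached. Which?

lamorn

falrax -> ondhal (Recipe 3).
keltam and falrax -> xeltor (Recipe 6).
xeltor and ondhal -> orbule (Recipe 2).
Using Recipe 8, orbule makes lamorn.
nextal would need selqor (Recipe 9), but selqor is never obtained. wexbry would need nextal (Recipe 5), but nextal is never obtained.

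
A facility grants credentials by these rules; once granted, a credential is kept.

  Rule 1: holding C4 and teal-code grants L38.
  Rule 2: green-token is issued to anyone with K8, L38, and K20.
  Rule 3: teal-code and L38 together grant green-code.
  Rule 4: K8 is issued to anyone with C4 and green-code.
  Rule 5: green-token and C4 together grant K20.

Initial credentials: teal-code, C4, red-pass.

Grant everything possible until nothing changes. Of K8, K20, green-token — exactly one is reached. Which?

K8

Holding C4 and teal-code grants L38 (Rule 1).
Holding teal-code and L38 grants green-code (Rule 3).
Holding C4 and green-code grants K8 (Rule 4).
K20 would need green-token and C4 (Rule 5), but green-token is never granted. green-token would need K8, L38, and K20 (Rule 2), but K20 is never granted.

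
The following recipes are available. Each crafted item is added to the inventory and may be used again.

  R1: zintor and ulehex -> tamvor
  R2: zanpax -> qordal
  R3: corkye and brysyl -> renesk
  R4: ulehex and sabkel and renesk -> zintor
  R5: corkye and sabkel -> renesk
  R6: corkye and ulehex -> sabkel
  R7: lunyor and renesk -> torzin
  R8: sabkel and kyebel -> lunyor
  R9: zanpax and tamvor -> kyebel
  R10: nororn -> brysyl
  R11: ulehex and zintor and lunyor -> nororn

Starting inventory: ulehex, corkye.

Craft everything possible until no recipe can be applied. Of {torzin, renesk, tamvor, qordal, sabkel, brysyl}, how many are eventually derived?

Using R6, corkye and ulehex make sabkel.
Using R5, corkye and sabkel make renesk.
ulehex and sabkel and renesk -> zintor (R4).
Using R1, zintor and ulehex make tamvor.
torzin would need lunyor and renesk (R7), but lunyor is never obtained.
renesk: reached.
tamvor: reached.
qordal would need zanpax (R2), but zanpax is never obtained.
sabkel: reached.
brysyl would need nororn (R10), but nororn is never obtained.
Reached: renesk, tamvor, and sabkel — 3 of the 6.

3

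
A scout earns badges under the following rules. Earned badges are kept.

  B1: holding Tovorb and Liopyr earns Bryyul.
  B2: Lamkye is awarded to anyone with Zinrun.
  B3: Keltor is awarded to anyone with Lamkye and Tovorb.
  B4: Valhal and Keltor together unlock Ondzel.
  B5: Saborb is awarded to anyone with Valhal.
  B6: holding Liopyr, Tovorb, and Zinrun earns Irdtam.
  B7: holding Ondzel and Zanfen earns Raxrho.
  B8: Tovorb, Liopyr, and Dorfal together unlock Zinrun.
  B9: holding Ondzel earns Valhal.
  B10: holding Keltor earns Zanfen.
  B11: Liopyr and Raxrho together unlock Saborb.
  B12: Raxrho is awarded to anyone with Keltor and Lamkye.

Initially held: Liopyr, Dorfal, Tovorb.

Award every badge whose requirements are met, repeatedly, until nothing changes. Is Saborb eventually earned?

Yes

With Tovorb, Liopyr, and Dorfal, Zinrun is earned (B8).
With Zinrun, Lamkye is earned (B2).
With Lamkye and Tovorb, Keltor is earned (B3).
With Keltor and Lamkye, Raxrho is earned (B12).
With Liopyr and Raxrho, Saborb is earned (B11).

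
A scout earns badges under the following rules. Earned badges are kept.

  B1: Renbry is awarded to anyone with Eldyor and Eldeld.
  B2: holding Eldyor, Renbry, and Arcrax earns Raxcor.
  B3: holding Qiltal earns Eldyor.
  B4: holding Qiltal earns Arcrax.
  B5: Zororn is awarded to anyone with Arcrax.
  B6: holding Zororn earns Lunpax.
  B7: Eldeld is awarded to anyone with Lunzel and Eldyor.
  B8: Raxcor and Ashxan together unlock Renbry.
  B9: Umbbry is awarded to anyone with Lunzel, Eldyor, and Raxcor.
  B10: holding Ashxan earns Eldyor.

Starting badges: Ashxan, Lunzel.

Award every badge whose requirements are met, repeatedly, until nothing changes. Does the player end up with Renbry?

With Ashxan, Eldyor is earned (B10).
With Lunzel and Eldyor, Eldeld is earned (B7).
With Eldyor and Eldeld, Renbry is earned (B1).

Yes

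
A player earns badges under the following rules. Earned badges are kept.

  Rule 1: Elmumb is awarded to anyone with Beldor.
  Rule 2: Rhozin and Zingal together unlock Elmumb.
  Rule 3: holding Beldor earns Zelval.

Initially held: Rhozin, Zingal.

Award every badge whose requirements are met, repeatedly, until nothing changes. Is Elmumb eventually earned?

With Rhozin and Zingal, Elmumb is earned (Rule 2).

Yes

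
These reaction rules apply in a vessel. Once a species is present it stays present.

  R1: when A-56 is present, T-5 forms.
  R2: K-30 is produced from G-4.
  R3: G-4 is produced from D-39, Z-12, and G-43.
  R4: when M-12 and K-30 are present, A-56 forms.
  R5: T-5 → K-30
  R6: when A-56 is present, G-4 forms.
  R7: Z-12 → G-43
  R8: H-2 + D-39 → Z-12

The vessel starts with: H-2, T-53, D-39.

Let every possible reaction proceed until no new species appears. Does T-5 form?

T-5 would need A-56 (R1), but A-56 never forms.

No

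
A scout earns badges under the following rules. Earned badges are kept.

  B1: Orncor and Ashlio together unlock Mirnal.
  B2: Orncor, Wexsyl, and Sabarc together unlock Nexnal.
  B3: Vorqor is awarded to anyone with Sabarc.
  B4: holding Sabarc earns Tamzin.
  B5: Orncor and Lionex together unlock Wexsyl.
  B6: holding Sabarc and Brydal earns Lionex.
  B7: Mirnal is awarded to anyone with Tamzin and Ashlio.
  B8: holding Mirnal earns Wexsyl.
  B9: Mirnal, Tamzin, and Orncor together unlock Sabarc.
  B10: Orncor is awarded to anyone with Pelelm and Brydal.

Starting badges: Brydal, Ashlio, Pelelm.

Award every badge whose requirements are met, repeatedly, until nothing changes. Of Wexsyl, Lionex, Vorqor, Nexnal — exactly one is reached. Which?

With Pelelm and Brydal, Orncor is earned (B10).
With Orncor and Ashlio, Mirnal is earned (B1).
With Mirnal, Wexsyl is earned (B8).
Lionex would need Sabarc and Brydal (B6), but Sabarc is never earned. Nexnal would need Orncor, Wexsyl, and Sabarc (B2), but Sabarc is never earned. Vorqor would need Sabarc (B3), but Sabarc is never earned.

Wexsyl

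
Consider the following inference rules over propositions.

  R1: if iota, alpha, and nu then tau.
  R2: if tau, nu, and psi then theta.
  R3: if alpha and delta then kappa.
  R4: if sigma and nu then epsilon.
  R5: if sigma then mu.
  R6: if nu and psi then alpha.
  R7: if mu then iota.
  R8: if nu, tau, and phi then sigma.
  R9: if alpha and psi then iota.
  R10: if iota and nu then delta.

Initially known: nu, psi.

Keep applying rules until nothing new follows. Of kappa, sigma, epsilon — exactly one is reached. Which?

kappa

From nu and psi, R6 gives alpha.
alpha and psi hold, so iota follows (R9).
iota and nu hold, so delta follows (R10).
alpha and delta hold, so kappa follows (R3).
epsilon would need sigma and nu (R4), but sigma is never established. sigma would need nu, tau, and phi (R8), but phi is never established.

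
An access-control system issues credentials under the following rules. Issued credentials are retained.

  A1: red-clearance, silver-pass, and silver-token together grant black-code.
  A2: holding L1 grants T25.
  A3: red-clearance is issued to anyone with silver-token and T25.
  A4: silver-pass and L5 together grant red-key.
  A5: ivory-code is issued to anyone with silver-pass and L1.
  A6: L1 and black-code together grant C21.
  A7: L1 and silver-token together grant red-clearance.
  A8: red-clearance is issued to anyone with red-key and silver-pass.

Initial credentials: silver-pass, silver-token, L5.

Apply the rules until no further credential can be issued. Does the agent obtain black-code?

Yes

Holding silver-pass and L5 grants red-key (A4).
Holding red-key and silver-pass grants red-clearance (A8).
Holding red-clearance, silver-pass, and silver-token grants black-code (A1).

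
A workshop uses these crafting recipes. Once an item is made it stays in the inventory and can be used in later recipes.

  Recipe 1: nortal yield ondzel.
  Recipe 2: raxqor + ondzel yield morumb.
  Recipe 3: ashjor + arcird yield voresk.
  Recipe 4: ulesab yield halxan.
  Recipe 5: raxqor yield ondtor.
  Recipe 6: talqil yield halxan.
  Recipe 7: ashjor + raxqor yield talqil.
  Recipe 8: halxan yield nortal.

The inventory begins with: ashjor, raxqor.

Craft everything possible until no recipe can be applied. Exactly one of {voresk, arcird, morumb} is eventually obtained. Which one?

morumb

Using Recipe 7, ashjor and raxqor make talqil.
talqil → halxan (Recipe 6).
Using Recipe 8, halxan makes nortal.
Using Recipe 1, nortal makes ondzel.
raxqor + ondzel → morumb (Recipe 2).
No rule produces arcird, and it is not given. voresk would need ashjor and arcird (Recipe 3), but arcird is never obtained.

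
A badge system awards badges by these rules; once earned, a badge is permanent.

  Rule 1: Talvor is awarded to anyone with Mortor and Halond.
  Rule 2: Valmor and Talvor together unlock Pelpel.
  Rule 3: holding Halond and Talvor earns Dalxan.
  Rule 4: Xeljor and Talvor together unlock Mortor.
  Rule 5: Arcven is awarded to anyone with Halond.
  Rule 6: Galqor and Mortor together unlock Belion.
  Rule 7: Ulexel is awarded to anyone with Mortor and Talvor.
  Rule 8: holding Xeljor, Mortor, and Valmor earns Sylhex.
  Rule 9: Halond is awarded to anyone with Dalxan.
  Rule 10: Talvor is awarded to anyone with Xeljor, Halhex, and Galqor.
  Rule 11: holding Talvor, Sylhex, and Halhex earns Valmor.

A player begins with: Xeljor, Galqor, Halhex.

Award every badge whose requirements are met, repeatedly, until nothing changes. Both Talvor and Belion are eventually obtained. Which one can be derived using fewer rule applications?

Talvor: With Xeljor, Halhex, and Galqor, Talvor is earned (Rule 10). [1 rule application]
Belion: With Xeljor, Halhex, and Galqor, Talvor is earned (Rule 10). With Xeljor and Talvor, Mortor is earned (Rule 4). With Galqor and Mortor, Belion is earned (Rule 6). [3 rule applications]
Talvor needs fewer.

Talvor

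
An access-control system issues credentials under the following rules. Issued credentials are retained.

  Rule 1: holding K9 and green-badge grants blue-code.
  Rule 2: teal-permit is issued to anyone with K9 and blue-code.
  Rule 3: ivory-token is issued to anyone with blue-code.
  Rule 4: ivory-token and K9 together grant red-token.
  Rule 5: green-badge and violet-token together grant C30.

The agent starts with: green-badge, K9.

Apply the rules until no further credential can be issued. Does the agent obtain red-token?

Holding K9 and green-badge grants blue-code (Rule 1).
Holding blue-code grants ivory-token (Rule 3).
Holding ivory-token and K9 grants red-token (Rule 4).

Yes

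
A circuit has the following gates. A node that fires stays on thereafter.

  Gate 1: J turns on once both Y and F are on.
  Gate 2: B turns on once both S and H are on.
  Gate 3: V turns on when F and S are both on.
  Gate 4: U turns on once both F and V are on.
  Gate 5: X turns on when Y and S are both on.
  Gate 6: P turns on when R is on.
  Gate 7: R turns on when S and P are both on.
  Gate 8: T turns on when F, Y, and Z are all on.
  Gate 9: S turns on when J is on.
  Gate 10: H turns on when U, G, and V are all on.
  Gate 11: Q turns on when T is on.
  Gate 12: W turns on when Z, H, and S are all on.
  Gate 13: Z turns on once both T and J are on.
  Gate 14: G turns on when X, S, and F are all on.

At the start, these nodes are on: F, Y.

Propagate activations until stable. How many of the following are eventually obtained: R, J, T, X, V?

3

Gate 1: Y and F on → J on.
Gate 9: J on → S on.
F and S are on, so V turns on (Gate 3).
Y and S are on, so X turns on (Gate 5).
R would need S and P (Gate 7), but P never turns on.
J: reached.
T would need F, Y, and Z (Gate 8), but Z never turns on.
X: reached.
V: reached.
Reached: J, X, and V — 3 of the 5.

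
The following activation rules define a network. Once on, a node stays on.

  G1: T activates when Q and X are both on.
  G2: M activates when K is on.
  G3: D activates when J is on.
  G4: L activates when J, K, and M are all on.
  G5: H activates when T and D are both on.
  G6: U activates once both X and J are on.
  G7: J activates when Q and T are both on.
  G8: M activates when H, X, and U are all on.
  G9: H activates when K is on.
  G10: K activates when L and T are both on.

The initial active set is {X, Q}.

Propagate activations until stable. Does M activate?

Yes

Q and X are on, so T activates (G1).
Q and T are on, so J activates (G7).
J is on, so D activates (G3).
X and J are on, so U activates (G6).
T and D are on, so H activates (G5).
G8: H, X, and U on → M on.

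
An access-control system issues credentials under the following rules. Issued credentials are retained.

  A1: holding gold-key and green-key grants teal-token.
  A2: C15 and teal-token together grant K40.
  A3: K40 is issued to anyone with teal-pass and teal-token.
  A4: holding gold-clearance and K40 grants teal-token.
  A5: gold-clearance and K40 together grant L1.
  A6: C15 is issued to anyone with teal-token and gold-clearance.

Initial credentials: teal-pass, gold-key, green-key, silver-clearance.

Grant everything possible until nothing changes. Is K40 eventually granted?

Holding gold-key and green-key grants teal-token (A1).
Holding teal-pass and teal-token grants K40 (A3).

Yes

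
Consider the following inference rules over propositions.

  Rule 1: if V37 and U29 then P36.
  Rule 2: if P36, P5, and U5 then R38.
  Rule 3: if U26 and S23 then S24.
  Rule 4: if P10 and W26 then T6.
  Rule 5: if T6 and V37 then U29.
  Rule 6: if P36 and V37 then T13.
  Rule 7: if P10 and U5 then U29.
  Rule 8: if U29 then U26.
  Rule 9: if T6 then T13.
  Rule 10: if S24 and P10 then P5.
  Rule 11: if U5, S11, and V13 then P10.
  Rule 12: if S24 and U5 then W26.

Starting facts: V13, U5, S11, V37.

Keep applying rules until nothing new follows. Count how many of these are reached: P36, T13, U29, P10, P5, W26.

U5, S11, and V13 hold, so P10 follows (Rule 11).
From P10 and U5, Rule 7 gives U29.
From V37 and U29, Rule 1 gives P36.
P36 and V37 hold, so T13 follows (Rule 6).
P36: reached.
T13: reached.
U29: reached.
P10: reached.
P5 would need S24 and P10 (Rule 10), but S24 is never established.
W26 would need S24 and U5 (Rule 12), but S24 is never established.
Reached: P36, T13, U29, and P10 — 4 of the 6.

4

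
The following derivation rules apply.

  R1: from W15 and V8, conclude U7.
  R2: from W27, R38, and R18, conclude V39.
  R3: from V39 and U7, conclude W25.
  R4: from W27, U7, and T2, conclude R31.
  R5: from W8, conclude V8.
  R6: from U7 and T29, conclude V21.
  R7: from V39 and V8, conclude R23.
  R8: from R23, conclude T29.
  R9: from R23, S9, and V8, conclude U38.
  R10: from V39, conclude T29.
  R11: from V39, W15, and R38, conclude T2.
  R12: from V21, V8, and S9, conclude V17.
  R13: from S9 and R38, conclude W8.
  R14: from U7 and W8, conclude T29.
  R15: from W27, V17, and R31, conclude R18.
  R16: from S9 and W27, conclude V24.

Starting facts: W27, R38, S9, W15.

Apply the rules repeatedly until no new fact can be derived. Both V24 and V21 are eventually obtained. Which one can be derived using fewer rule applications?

V24

V24: S9 and W27 hold, so V24 follows (R16). [1 rule application]
V21: S9 and R38 hold, so W8 follows (R13). From W8, R5 gives V8. From W15 and V8, R1 gives U7. From U7 and W8, R14 gives T29. U7 and T29 hold, so V21 follows (R6). [5 rule applications]
V24 needs fewer.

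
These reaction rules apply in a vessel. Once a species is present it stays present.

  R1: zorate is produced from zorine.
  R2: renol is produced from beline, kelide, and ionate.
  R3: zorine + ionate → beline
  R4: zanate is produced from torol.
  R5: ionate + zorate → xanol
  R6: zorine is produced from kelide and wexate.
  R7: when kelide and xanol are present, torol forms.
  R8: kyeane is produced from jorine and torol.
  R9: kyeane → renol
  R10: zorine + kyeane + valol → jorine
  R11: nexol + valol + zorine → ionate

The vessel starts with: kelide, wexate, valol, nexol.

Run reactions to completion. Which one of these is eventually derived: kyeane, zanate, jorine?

zanate

kelide and wexate present → zorine forms (R6).
zorine present → zorate forms (R1).
nexol, valol, and zorine present → ionate forms (R11).
ionate and zorate present → xanol forms (R5).
kelide and xanol present → torol forms (R7).
torol present → zanate forms (R4).
jorine would need zorine, kyeane, and valol (R10), but kyeane never forms. kyeane would need jorine and torol (R8), but jorine never forms.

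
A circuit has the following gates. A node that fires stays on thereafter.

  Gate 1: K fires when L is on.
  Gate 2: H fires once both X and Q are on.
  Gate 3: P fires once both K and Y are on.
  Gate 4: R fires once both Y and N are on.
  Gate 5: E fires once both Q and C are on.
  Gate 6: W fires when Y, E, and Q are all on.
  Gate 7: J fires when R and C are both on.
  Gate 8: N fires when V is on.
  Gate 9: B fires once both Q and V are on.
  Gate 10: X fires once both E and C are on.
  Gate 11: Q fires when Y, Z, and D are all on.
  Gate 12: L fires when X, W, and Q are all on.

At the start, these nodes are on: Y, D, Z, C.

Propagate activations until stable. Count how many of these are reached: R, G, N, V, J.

R would need Y and N (Gate 4), but N never turns on.
No rule produces G, and it is not given.
N would need V (Gate 8), but V never turns on.
No rule produces V, and it is not given.
J would need R and C (Gate 7), but R never turns on.
None of the 5 are reached.

0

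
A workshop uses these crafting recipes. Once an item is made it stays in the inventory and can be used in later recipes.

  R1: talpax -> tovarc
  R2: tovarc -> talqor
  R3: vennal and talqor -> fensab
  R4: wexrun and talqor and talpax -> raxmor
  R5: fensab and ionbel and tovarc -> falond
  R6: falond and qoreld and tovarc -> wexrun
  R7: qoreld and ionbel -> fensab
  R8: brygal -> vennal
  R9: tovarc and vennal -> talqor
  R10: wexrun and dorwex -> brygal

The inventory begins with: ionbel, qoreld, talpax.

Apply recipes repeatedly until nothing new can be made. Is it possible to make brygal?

No

brygal would need wexrun and dorwex (R10), but dorwex is never obtained.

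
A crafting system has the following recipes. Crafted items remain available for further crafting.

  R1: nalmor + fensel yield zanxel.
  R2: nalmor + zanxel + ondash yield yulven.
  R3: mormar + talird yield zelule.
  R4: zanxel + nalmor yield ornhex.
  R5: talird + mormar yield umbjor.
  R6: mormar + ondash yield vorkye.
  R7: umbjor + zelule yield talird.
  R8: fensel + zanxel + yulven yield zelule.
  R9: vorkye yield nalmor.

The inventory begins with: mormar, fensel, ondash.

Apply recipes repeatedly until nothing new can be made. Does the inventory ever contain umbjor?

umbjor would need talird and mormar (R5), but talird is never obtained.

No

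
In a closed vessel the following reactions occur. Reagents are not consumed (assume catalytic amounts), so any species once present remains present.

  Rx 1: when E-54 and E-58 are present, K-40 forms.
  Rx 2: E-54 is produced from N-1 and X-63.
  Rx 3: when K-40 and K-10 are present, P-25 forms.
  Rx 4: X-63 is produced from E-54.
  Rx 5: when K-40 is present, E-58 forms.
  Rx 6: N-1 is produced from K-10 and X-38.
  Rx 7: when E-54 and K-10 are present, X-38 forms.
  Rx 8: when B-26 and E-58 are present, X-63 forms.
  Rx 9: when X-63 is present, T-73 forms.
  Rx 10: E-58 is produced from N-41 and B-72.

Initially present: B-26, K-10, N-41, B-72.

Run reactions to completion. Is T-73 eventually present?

Yes

N-41 and B-72 present → E-58 forms (Rx 10).
B-26 and E-58 present → X-63 forms (Rx 8).
X-63 present → T-73 forms (Rx 9).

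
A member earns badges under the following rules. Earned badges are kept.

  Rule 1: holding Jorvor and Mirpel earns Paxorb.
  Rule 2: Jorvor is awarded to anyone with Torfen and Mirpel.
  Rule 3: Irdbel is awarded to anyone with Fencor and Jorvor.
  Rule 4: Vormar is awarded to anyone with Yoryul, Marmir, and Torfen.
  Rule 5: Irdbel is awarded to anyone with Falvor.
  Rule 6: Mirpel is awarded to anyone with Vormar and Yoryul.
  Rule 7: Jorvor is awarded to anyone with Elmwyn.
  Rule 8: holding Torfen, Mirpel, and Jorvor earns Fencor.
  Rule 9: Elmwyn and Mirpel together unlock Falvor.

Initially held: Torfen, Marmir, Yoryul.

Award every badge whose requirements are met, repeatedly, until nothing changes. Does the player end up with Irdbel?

With Yoryul, Marmir, and Torfen, Vormar is earned (Rule 4).
With Vormar and Yoryul, Mirpel is earned (Rule 6).
With Torfen and Mirpel, Jorvor is earned (Rule 2).
With Torfen, Mirpel, and Jorvor, Fencor is earned (Rule 8).
With Fencor and Jorvor, Irdbel is earned (Rule 3).

Yes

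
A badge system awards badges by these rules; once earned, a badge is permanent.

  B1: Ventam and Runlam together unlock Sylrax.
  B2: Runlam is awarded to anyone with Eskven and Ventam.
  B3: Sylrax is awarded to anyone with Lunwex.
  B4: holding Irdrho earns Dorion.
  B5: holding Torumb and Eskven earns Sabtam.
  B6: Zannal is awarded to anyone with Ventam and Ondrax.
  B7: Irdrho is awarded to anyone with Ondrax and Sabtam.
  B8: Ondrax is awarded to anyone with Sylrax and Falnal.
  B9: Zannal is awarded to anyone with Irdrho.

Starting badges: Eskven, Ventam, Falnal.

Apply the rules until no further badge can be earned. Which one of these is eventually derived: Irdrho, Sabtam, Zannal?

With Eskven and Ventam, Runlam is earned (B2).
With Ventam and Runlam, Sylrax is earned (B1).
With Sylrax and Falnal, Ondrax is earned (B8).
With Ventam and Ondrax, Zannal is earned (B6).
Sabtam would need Torumb and Eskven (B5), but Torumb is never earned. Irdrho would need Ondrax and Sabtam (B7), but Sabtam is never earned.

Zannal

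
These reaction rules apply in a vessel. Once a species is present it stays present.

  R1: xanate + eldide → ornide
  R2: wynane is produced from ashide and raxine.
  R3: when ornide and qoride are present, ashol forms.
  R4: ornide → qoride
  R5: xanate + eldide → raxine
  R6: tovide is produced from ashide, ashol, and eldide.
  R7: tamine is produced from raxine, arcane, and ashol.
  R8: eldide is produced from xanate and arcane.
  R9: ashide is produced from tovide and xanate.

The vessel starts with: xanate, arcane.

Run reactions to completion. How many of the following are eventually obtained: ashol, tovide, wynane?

1

xanate and arcane present → eldide forms (R8).
xanate and eldide present → ornide forms (R1).
ornide present → qoride forms (R4).
ornide and qoride present → ashol forms (R3).
ashol: reached.
tovide would need ashide, ashol, and eldide (R6), but ashide never forms.
wynane would need ashide and raxine (R2), but ashide never forms.
Reached: ashol — 1 of the 3.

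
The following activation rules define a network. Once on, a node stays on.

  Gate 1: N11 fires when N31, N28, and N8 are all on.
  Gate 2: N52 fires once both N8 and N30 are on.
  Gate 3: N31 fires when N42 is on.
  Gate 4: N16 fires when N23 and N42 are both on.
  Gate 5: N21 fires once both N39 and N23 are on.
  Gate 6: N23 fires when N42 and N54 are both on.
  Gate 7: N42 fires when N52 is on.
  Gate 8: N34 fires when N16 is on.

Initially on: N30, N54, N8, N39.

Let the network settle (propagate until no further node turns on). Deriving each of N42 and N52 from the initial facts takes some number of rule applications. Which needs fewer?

N52

N52: N8 and N30 are on, so N52 fires (Gate 2). [1 rule application]
N42: Gate 2: N8 and N30 on → N52 on. N52 is on, so N42 fires (Gate 7). [2 rule applications]
N52 needs fewer.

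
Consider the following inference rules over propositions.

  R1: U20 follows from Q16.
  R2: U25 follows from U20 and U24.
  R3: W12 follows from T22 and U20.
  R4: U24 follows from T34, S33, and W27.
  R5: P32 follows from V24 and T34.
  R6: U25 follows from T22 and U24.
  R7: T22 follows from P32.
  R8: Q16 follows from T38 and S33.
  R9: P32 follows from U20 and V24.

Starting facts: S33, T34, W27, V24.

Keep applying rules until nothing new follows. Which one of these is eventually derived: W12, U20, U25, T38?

From V24 and T34, R5 gives P32.
From T34, S33, and W27, R4 gives U24.
P32 holds, so T22 follows (R7).
T22 and U24 hold, so U25 follows (R6).
No rule produces T38, and it is not given. W12 would need T22 and U20 (R3), but U20 is never established. U20 would need Q16 (R1), but Q16 is never established.

U25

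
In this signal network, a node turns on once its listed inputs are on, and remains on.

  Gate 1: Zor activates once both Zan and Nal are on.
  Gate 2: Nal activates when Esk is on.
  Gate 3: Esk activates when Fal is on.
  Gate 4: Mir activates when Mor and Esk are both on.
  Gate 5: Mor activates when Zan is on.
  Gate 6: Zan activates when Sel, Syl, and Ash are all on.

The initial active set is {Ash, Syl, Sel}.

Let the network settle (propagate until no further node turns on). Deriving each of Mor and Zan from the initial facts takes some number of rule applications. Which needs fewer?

Zan: Gate 6: Sel, Syl, and Ash on → Zan on. [1 rule application]
Mor: Gate 6: Sel, Syl, and Ash on → Zan on. Gate 5: Zan on → Mor on. [2 rule applications]
Zan needs fewer.

Zan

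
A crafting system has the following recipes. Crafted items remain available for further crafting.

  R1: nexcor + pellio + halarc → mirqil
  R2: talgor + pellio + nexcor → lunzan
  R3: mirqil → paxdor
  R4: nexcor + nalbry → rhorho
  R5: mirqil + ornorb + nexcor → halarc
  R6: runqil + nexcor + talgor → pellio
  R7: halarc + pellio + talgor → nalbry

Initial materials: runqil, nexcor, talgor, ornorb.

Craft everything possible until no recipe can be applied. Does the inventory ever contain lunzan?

runqil + nexcor + talgor → pellio (R6).
talgor + pellio + nexcor → lunzan (R2).

Yes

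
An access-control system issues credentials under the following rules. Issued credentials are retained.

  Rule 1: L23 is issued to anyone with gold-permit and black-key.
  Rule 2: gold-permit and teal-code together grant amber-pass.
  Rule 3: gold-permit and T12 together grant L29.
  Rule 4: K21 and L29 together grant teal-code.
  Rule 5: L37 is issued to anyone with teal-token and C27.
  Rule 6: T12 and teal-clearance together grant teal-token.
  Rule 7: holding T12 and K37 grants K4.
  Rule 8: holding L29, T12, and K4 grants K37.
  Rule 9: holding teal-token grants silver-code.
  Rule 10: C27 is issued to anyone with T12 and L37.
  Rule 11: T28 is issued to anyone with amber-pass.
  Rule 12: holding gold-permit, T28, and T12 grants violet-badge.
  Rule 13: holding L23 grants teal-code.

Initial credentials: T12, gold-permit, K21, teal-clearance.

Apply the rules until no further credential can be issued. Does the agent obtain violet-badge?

Holding gold-permit and T12 grants L29 (Rule 3).
Holding K21 and L29 grants teal-code (Rule 4).
Holding gold-permit and teal-code grants amber-pass (Rule 2).
Holding amber-pass grants T28 (Rule 11).
Holding gold-permit, T28, and T12 grants violet-badge (Rule 12).

Yes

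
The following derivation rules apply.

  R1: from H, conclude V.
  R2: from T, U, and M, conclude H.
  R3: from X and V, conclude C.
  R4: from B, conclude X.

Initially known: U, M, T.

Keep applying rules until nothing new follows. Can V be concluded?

From T, U, and M, R2 gives H.
H holds, so V follows (R1).

Yes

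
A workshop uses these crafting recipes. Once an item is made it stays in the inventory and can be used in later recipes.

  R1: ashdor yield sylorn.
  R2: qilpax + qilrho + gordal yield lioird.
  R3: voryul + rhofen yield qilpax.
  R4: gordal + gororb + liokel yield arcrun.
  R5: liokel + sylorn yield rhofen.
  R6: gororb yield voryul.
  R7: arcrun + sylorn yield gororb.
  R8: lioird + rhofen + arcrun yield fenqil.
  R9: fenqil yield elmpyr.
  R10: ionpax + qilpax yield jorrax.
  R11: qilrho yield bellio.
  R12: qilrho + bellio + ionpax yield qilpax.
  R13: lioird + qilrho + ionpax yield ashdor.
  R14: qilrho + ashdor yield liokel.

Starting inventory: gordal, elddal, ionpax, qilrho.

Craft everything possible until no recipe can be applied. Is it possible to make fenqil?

fenqil would need lioird, rhofen, and arcrun (R8), but arcrun is never obtained.

No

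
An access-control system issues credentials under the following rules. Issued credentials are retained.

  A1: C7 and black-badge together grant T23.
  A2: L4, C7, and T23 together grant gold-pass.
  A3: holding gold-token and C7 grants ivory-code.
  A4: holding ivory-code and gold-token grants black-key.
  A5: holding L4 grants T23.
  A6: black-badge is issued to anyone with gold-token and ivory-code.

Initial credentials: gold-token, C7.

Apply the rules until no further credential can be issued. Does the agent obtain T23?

Holding gold-token and C7 grants ivory-code (A3).
Holding gold-token and ivory-code grants black-badge (A6).
Holding C7 and black-badge grants T23 (A1).

Yes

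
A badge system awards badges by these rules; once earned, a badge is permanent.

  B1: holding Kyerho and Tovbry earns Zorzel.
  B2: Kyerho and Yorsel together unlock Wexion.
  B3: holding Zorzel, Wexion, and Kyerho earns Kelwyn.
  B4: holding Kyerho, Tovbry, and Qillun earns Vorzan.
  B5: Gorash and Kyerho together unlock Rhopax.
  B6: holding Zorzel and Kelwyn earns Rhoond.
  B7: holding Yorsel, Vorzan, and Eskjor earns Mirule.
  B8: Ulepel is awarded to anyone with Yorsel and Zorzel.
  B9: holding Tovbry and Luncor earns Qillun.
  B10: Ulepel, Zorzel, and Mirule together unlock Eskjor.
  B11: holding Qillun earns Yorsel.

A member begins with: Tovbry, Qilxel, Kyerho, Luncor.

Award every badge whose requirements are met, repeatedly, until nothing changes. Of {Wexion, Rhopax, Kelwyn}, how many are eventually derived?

2

With Tovbry and Luncor, Qillun is earned (B9).
With Kyerho and Tovbry, Zorzel is earned (B1).
With Qillun, Yorsel is earned (B11).
With Kyerho and Yorsel, Wexion is earned (B2).
With Zorzel, Wexion, and Kyerho, Kelwyn is earned (B3).
Wexion: reached.
Rhopax would need Gorash and Kyerho (B5), but Gorash is never earned.
Kelwyn: reached.
Reached: Wexion and Kelwyn — 2 of the 3.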